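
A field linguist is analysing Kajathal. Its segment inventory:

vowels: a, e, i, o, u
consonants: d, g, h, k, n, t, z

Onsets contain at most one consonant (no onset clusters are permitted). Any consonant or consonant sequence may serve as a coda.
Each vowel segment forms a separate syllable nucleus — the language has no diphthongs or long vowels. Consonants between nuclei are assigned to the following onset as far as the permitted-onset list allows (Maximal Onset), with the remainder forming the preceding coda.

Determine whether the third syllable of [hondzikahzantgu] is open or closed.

The vowels are o, i, a, a, u — 5 nuclei, so 5 syllables.
σ1/σ2 boundary: /ndz/ — longest licit onset from the right is /z/, leaving /nd/ as coda.
σ2/σ3 boundary: /k/ is a single consonant, so it becomes the next onset.
σ3/σ4 boundary: /hz/ splits as /h/ + /z/ (/z/ is the longest suffix that is a licit onset).
σ4/σ5 boundary: /ntg/ splits as /nt/ + /g/ (/g/ is the longest suffix that is a licit onset).
Result: hond.zi.kah.zant.gu.
Syllable 3 is /kah/ with coda /h/, so it is closed.

closed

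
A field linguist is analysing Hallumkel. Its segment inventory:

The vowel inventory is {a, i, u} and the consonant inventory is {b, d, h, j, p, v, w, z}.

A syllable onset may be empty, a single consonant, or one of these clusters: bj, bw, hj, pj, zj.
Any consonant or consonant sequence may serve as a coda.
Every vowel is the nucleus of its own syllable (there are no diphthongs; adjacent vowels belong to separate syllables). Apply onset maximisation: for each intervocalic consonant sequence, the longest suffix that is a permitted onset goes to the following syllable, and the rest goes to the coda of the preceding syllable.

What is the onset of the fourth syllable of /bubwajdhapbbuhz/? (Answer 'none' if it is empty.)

The vowels are u, a, a, u — 4 nuclei, so 4 syllables.
σ1/σ2 boundary: /bw/ — entire cluster is a permitted onset → onset /bw/, coda ∅.
σ2/σ3 boundary: /jdh/ — longest licit onset from the right is /h/, leaving /jd/ as coda.
σ3/σ4 boundary: cluster /pbb/ — the longest permitted-onset suffix is /b/; onset = /b/, preceding coda = /pb/.
Putting it together: bu.bwajd.hapb.buhz.
Syllable 4 is /buhz/: onset /b/, nucleus /u/, coda /hz/.

b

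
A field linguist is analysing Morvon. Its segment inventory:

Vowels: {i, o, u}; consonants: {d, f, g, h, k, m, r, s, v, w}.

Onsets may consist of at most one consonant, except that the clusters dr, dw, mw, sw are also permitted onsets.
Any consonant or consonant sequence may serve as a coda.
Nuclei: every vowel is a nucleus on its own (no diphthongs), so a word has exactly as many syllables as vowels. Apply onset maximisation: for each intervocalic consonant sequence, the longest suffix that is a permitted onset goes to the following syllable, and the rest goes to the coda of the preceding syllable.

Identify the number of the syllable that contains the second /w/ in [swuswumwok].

2

The vowels are u, u, o — 3 nuclei, so 3 syllables.
σ1/σ2 boundary: cluster /sw/ — /sw/ is itself a permitted onset, so the whole cluster goes right; preceding coda = ∅.
σ2/σ3 boundary: cluster /mw/ — /mw/ is itself a permitted onset, so the whole cluster goes right; preceding coda = ∅.
Syllabification: swu.swu.mwok.
The second /w/ is in the onset of syllable 2 (/swu/).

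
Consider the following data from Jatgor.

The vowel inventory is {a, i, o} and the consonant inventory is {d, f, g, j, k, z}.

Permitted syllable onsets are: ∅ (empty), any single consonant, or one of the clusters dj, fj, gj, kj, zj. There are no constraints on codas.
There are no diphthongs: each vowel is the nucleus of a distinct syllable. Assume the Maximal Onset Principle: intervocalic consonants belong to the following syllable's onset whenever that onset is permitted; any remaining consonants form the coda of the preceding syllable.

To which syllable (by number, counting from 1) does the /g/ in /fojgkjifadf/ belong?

The vowels are o, i, a — 3 nuclei, so 3 syllables.
/o…i/ gap (V1→V2): /jgkj/; trying suffixes from longest down, /kj/ is the first permitted one, so coda /jg/ | onset /kj/.
/i…a/ gap (V2→V3): /f/ → onset of the next syllable (single consonants are always licit onsets).
So the parse is fojg.kji.fadf.
The /g/ is in the coda of syllable 1 (/fojg/).

1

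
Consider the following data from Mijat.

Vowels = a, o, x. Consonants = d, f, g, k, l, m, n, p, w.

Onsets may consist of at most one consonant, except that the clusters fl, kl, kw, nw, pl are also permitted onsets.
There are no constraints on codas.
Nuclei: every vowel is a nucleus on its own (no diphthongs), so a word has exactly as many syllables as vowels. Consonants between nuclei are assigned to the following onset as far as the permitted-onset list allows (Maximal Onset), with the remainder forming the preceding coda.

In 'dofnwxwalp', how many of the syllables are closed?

The vowels are o, x, a — 3 nuclei, so 3 syllables.
/o…x/ gap (V1→V2): cluster /fnw/ — the longest permitted-onset suffix is /nw/; onset = /nw/, preceding coda = /f/.
/x…a/ gap (V2→V3): /w/ is a single consonant, so it becomes the next onset.
Syllabification: dof.nwx.walp.
Classifying each syllable: /dof/ (closed), /nwx/ (open), /walp/ (closed).
Closed syllables: 2.

2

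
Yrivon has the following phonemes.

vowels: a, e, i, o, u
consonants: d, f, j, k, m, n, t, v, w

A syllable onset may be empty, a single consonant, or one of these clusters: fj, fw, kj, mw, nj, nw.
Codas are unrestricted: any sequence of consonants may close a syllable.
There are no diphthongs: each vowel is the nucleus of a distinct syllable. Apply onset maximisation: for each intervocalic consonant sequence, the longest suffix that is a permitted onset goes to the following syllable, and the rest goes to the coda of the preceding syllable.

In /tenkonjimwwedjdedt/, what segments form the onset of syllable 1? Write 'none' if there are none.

t

Vowels present: e, o, i, e, e; each is a nucleus, giving 5 syllables.
/e…o/ gap (V1→V2): /nk/ splits as /n/ + /k/ (/k/ is the longest suffix that is a licit onset).
/o…i/ gap (V2→V3): cluster /nj/ — /nj/ is itself a permitted onset, so the whole cluster goes right; preceding coda = ∅.
/i…e/ gap (V3→V4): /mww/ — longest licit onset from the right is /w/, leaving /mw/ as coda.
/e…e/ gap (V4→V5): /djd/ — longest licit onset from the right is /d/, leaving /dj/ as coda.
Putting it together: ten.ko.njimw.wedj.dedt.
Syllable 1 is /ten/: onset /t/, nucleus /e/, coda /n/.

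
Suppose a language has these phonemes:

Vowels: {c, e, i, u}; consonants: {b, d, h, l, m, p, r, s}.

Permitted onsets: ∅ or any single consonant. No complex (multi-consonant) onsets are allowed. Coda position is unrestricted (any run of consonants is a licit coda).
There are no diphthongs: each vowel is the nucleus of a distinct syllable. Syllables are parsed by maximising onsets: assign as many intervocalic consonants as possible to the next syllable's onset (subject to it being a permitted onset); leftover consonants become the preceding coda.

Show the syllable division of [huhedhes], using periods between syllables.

hu.hed.hes

Nuclei (vowels): u, e, e → 3 syllables.
Between /u/ (V1) and /e/ (V2): /h/ is a single consonant, so it becomes the next onset.
Between /e/ (V2) and /e/ (V3): /dh/; trying suffixes from longest down, /h/ is the first permitted one, so coda /d/ | onset /h/.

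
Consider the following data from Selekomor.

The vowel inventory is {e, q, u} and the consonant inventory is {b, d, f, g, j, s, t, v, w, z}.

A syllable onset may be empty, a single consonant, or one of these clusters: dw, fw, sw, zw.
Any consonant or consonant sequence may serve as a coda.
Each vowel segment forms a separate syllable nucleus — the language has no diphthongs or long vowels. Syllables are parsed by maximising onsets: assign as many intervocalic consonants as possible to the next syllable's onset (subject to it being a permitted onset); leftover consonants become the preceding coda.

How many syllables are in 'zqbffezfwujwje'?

4

Vowels present: q, e, u, e; each is a nucleus, giving 4 syllables.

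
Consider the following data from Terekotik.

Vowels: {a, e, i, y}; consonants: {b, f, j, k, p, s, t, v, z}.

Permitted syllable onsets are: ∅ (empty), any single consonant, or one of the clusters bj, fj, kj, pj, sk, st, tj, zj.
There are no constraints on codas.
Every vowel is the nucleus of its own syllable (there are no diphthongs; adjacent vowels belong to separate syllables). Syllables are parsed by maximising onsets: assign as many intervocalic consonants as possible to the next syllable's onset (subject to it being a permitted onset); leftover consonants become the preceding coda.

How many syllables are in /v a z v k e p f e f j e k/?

Vowels present: a, e, e, e; each is a nucleus, giving 4 syllables.

4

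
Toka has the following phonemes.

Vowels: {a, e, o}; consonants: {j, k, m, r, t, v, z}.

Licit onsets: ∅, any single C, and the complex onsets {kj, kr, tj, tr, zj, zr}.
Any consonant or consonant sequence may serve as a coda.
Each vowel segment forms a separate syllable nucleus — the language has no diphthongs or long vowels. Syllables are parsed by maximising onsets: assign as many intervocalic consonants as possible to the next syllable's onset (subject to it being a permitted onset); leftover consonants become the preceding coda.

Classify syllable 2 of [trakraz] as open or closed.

The vowels are a, a — 2 nuclei, so 2 syllables.
Between /a/ (V1) and /a/ (V2): /kr/ — entire cluster is a permitted onset → onset /kr/, coda ∅.
So the parse is tra.kraz.
Syllable 2 is /kraz/ with coda /z/, so it is closed.

closed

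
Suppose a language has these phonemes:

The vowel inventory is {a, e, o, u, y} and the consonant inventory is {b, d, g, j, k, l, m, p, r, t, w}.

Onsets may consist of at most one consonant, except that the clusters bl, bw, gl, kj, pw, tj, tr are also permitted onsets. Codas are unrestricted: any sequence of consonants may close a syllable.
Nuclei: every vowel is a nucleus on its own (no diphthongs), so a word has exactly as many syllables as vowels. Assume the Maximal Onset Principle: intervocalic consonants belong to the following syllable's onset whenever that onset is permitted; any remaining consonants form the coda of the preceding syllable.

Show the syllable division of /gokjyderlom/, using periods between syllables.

Vowels present: o, y, e, o; each is a nucleus, giving 4 syllables.
σ1/σ2 boundary: /kj/ is a licit onset in full, so it all attaches to the next syllable.
σ2/σ3 boundary: /d/ is a single consonant, so it becomes the next onset.
σ3/σ4 boundary: /rl/ — longest licit onset from the right is /l/, leaving /r/ as coda.

go.kjy.der.lom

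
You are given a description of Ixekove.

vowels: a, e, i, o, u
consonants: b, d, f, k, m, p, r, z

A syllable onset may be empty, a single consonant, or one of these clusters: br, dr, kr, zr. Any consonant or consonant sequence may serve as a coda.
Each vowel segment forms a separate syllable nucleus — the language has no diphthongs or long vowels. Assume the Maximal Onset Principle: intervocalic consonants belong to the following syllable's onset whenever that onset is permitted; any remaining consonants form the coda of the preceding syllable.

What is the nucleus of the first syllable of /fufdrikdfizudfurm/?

The vowels are u, i, i, u, u — 5 nuclei, so 5 syllables.
The first nucleus (vowel 1 from the left) is /u/.

u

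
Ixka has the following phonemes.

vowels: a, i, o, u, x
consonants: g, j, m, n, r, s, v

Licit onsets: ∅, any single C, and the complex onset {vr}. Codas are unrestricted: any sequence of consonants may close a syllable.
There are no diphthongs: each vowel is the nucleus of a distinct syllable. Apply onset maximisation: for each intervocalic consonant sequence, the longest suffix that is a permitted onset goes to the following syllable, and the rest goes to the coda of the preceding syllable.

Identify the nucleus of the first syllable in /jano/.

The vowels are a, o — 2 nuclei, so 2 syllables.
The first nucleus (vowel 1 from the left) is /a/.

a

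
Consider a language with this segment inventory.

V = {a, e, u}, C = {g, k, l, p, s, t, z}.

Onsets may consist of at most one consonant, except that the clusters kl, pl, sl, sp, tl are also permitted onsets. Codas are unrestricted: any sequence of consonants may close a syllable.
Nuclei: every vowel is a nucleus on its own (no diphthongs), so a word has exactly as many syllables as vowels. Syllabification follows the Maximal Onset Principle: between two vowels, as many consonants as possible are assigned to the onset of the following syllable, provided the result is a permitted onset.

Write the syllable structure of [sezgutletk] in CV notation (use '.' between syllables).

Vowels present: e, u, e; each is a nucleus, giving 3 syllables.
V1 /e/ – V2 /u/: cluster /zg/ — the longest permitted-onset suffix is /g/; onset = /g/, preceding coda = /z/.
V2 /u/ – V3 /e/: cluster /tl/ — /tl/ is itself a permitted onset, so the whole cluster goes right; preceding coda = ∅.
So the parse is sez.gu.tletk.
Mapping each syllable to C/V: /sez/ → CVC, /gu/ → CV, /tletk/ → CCVCC.

CVC.CV.CCVCC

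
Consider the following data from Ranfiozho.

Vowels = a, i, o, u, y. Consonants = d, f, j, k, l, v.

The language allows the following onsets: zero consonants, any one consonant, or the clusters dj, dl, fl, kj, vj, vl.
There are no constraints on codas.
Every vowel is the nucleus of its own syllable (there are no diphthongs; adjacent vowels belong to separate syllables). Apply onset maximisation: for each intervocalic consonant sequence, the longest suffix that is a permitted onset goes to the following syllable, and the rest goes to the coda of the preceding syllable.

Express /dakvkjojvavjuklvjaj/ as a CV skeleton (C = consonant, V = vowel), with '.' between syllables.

Nuclei (vowels): a, o, a, u, a → 5 syllables.
Between /a/ (V1) and /o/ (V2): cluster /kvkj/ — the longest permitted-onset suffix is /kj/; onset = /kj/, preceding coda = /kv/.
Between /o/ (V2) and /a/ (V3): /jv/; trying suffixes from longest down, /v/ is the first permitted one, so coda /j/ | onset /v/.
Between /a/ (V3) and /u/ (V4): cluster /vj/ — /vj/ is itself a permitted onset, so the whole cluster goes right; preceding coda = ∅.
Between /u/ (V4) and /a/ (V5): /klvj/; trying suffixes from longest down, /vj/ is the first permitted one, so coda /kl/ | onset /vj/.
Syllabification: dakv.kjoj.va.vjukl.vjaj.
Mapping each syllable to C/V: /dakv/ → CVCC, /kjoj/ → CCVC, /va/ → CV, /vjukl/ → CCVCC, /vjaj/ → CCVC.

CVCC.CCVC.CV.CCVCC.CCVC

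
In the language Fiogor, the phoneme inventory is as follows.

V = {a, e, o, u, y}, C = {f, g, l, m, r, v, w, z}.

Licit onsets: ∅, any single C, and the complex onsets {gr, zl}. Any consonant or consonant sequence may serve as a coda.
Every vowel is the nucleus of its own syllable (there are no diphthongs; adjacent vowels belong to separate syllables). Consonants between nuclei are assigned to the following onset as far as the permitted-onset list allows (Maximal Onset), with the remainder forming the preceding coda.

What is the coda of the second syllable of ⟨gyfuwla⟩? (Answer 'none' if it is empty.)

w

The vowels are y, u, a — 3 nuclei, so 3 syllables.
σ1/σ2 boundary: /f/ → onset of the next syllable (single consonants are always licit onsets).
σ2/σ3 boundary: /wl/; trying suffixes from longest down, /l/ is the first permitted one, so coda /w/ | onset /l/.
Syllabification: gy.fuw.la.
Syllable 2 is /fuw/: onset /f/, nucleus /u/, coda /w/.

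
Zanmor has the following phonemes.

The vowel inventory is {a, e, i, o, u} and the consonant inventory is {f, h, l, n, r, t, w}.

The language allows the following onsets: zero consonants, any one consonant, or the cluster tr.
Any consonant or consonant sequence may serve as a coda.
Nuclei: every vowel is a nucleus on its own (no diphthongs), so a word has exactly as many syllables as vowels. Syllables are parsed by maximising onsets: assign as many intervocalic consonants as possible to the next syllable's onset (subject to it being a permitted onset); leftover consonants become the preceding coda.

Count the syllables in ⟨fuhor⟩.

Nuclei (vowels): u, o → 2 syllables.

2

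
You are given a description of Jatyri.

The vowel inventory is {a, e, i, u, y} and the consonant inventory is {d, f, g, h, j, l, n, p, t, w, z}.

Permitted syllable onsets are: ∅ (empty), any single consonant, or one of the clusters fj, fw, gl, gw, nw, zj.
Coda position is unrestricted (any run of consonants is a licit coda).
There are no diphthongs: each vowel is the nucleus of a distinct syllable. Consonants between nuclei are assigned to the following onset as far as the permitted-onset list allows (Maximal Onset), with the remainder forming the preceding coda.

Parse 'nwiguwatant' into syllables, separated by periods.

Nuclei (vowels): i, u, a, a → 4 syllables.
σ1/σ2 boundary: /g/ is a single consonant, so it becomes the next onset.
σ2/σ3 boundary: /w/ → onset of the next syllable (single consonants are always licit onsets).
σ3/σ4 boundary: /t/ → onset of the next syllable (single consonants are always licit onsets).

nwi.gu.wa.tant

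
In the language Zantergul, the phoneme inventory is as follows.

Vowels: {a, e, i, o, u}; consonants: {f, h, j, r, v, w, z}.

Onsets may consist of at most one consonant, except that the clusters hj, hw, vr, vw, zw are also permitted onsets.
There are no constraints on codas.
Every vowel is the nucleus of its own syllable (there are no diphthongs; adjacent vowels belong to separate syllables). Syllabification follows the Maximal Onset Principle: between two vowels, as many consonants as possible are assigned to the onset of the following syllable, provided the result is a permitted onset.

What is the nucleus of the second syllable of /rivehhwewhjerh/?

e

Vowels present: i, e, e, e; each is a nucleus, giving 4 syllables.
The second nucleus (vowel 2 from the left) is /e/.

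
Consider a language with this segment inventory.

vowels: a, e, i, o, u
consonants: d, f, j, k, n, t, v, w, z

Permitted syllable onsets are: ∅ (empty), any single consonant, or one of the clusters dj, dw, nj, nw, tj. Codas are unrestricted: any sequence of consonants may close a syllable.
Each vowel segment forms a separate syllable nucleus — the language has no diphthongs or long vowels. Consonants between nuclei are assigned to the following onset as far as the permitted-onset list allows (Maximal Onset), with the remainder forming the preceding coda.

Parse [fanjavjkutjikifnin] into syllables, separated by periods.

Nuclei (vowels): a, a, u, i, i, i → 6 syllables.
Between /a/ (V1) and /a/ (V2): /nj/ — entire cluster is a permitted onset → onset /nj/, coda ∅.
Between /a/ (V2) and /u/ (V3): /vjk/; trying suffixes from longest down, /k/ is the first permitted one, so coda /vj/ | onset /k/.
Between /u/ (V3) and /i/ (V4): /tj/ is a licit onset in full, so it all attaches to the next syllable.
Between /i/ (V4) and /i/ (V5): just /k/ — single C goes to the following onset.
Between /i/ (V5) and /i/ (V6): /fn/ splits as /f/ + /n/ (/n/ is the longest suffix that is a licit onset).

fa.njavj.ku.tji.kif.nin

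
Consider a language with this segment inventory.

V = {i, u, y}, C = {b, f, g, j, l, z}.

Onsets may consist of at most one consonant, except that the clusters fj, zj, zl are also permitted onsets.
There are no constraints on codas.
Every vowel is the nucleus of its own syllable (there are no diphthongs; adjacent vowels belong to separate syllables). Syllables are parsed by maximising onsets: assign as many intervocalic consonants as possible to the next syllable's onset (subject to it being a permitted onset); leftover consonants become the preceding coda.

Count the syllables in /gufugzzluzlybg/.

4

The vowels are u, u, u, y — 4 nuclei, so 4 syllables.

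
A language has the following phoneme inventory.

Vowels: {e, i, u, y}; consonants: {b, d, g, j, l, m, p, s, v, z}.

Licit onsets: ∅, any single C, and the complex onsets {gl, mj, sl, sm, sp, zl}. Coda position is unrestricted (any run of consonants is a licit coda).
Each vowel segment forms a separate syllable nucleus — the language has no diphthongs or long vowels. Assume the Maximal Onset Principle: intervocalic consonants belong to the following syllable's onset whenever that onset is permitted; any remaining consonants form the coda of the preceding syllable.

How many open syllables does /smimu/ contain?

Nuclei (vowels): i, u → 2 syllables.
Between /i/ (V1) and /u/ (V2): /m/ is a single consonant, so it becomes the next onset.
Putting it together: smi.mu.
Classifying each syllable: /smi/ (open), /mu/ (open).
Open syllables: 2.

2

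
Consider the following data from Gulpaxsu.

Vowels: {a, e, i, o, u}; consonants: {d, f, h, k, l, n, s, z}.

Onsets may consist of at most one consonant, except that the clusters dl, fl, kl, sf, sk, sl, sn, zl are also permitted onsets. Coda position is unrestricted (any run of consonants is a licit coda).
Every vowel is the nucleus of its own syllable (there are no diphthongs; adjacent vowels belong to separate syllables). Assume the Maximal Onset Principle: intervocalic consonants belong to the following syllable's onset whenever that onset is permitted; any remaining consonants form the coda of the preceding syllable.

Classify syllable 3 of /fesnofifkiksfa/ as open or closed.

closed

Vowels present: e, o, i, i, a; each is a nucleus, giving 5 syllables.
σ1/σ2 boundary: /sn/ — entire cluster is a permitted onset → onset /sn/, coda ∅.
σ2/σ3 boundary: /f/ is a single consonant, so it becomes the next onset.
σ3/σ4 boundary: /fk/ splits as /f/ + /k/ (/k/ is the longest suffix that is a licit onset).
σ4/σ5 boundary: /ksf/; trying suffixes from longest down, /sf/ is the first permitted one, so coda /k/ | onset /sf/.
Result: fe.sno.fif.kik.sfa.
Syllable 3 is /fif/ with coda /f/, so it is closed.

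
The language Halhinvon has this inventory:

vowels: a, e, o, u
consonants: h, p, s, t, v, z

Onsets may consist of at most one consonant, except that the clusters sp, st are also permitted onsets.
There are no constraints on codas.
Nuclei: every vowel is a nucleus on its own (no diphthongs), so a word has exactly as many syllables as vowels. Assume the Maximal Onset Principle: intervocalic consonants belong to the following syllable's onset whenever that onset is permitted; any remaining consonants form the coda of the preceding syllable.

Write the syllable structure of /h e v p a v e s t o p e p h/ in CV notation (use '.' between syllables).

Nuclei (vowels): e, a, e, o, e → 5 syllables.
σ1/σ2 boundary: /vp/; trying suffixes from longest down, /p/ is the first permitted one, so coda /v/ | onset /p/.
σ2/σ3 boundary: just /v/ — single C goes to the following onset.
σ3/σ4 boundary: /st/ — entire cluster is a permitted onset → onset /st/, coda ∅.
σ4/σ5 boundary: just /p/ — single C goes to the following onset.
Syllabification: hev.pa.ve.sto.peph.
Mapping each syllable to C/V: /hev/ → CVC, /pa/ → CV, /ve/ → CV, /sto/ → CCV, /peph/ → CVCC.

CVC.CV.CV.CCV.CVCC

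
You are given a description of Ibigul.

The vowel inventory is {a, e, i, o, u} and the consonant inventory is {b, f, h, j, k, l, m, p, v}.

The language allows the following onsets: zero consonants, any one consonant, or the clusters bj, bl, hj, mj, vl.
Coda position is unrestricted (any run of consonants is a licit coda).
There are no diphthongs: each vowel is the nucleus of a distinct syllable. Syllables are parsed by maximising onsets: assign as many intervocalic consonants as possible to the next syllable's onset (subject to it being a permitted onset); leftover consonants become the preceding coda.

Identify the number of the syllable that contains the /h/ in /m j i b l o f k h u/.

The vowels are i, o, u — 3 nuclei, so 3 syllables.
V1 /i/ – V2 /o/: /bl/ is a licit onset in full, so it all attaches to the next syllable.
V2 /o/ – V3 /u/: cluster /fkh/ — the longest permitted-onset suffix is /h/; onset = /h/, preceding coda = /fk/.
So the parse is mji.blofk.hu.
The /h/ is in the onset of syllable 3 (/hu/).

3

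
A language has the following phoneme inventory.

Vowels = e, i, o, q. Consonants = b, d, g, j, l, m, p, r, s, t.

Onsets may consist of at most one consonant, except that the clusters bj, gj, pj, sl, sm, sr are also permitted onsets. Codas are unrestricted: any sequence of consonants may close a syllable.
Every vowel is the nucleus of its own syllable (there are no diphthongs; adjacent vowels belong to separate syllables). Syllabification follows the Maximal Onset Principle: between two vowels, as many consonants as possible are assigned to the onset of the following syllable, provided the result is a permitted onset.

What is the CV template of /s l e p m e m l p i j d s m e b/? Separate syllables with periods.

CCVC.CVCC.CVCC.CCVC

Nuclei (vowels): e, e, i, e → 4 syllables.
Between /e/ (V1) and /e/ (V2): /pm/ — longest licit onset from the right is /m/, leaving /p/ as coda.
Between /e/ (V2) and /i/ (V3): /mlp/; trying suffixes from longest down, /p/ is the first permitted one, so coda /ml/ | onset /p/.
Between /i/ (V3) and /e/ (V4): /jdsm/ — longest licit onset from the right is /sm/, leaving /jd/ as coda.
Result: slep.meml.pijd.smeb.
Mapping each syllable to C/V: /slep/ → CCVC, /meml/ → CVCC, /pijd/ → CVCC, /smeb/ → CCVC.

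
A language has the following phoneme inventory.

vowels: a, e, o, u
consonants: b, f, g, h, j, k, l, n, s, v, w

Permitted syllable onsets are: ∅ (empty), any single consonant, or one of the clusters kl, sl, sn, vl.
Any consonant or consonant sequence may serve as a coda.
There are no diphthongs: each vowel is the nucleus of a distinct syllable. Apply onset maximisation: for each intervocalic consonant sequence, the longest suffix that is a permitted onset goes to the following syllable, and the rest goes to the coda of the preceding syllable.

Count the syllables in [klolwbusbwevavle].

5

Vowels present: o, u, e, a, e; each is a nucleus, giving 5 syllables.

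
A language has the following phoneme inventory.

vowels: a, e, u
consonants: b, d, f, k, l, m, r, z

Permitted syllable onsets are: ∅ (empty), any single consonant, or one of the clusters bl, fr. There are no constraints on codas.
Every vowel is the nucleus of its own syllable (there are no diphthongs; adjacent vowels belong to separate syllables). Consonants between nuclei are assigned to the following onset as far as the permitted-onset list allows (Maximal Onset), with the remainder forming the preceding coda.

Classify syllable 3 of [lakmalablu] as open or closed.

open

Nuclei (vowels): a, a, a, u → 4 syllables.
/a…a/ gap (V1→V2): cluster /km/ — the longest permitted-onset suffix is /m/; onset = /m/, preceding coda = /k/.
/a…a/ gap (V2→V3): /l/ is a single consonant, so it becomes the next onset.
/a…u/ gap (V3→V4): /bl/ — entire cluster is a permitted onset → onset /bl/, coda ∅.
Syllabification: lak.ma.la.blu.
Syllable 3 is /la/; it ends in its nucleus with no coda, so it is open.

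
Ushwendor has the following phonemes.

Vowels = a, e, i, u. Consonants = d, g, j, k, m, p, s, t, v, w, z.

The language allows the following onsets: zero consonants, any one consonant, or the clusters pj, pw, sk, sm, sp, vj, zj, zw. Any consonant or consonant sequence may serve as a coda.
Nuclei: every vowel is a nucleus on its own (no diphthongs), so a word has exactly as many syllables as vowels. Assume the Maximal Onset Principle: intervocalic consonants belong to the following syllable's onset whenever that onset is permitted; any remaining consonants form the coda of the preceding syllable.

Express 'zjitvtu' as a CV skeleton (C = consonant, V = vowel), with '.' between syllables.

CCVCC.CV

Nuclei (vowels): i, u → 2 syllables.
Between /i/ (V1) and /u/ (V2): /tvt/; trying suffixes from longest down, /t/ is the first permitted one, so coda /tv/ | onset /t/.
Putting it together: zjitv.tu.
Mapping each syllable to C/V: /zjitv/ → CCVCC, /tu/ → CV.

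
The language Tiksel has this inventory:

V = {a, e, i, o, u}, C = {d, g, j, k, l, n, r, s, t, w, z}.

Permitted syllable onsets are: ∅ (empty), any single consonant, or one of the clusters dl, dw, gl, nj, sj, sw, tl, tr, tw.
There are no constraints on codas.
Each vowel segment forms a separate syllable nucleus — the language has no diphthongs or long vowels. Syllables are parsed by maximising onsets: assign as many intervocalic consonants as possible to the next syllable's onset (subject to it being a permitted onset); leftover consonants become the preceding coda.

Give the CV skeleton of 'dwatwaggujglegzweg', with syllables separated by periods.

CCV.CCVC.CVC.CCVCC.CVC

Nuclei (vowels): a, a, u, e, e → 5 syllables.
V1 /a/ – V2 /a/: /tw/ — entire cluster is a permitted onset → onset /tw/, coda ∅.
V2 /a/ – V3 /u/: cluster /gg/ — the longest permitted-onset suffix is /g/; onset = /g/, preceding coda = /g/.
V3 /u/ – V4 /e/: /jgl/ — longest licit onset from the right is /gl/, leaving /j/ as coda.
V4 /e/ – V5 /e/: cluster /gzw/ — the longest permitted-onset suffix is /w/; onset = /w/, preceding coda = /gz/.
Syllabification: dwa.twag.guj.glegz.weg.
Mapping each syllable to C/V: /dwa/ → CCV, /twag/ → CCVC, /guj/ → CVC, /glegz/ → CCVCC, /weg/ → CVC.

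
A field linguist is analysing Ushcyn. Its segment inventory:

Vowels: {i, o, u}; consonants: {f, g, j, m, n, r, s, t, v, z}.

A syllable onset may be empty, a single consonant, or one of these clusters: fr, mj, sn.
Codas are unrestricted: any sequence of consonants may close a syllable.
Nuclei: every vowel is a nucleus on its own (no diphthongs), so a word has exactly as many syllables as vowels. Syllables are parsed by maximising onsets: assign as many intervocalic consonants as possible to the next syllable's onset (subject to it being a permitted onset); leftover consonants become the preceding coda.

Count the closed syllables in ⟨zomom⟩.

Nuclei (vowels): o, o → 2 syllables.
/o…o/ gap (V1→V2): /m/ → onset of the next syllable (single consonants are always licit onsets).
Result: zo.mom.
Classifying each syllable: /zo/ (open), /mom/ (closed).
Closed syllables: 1.

1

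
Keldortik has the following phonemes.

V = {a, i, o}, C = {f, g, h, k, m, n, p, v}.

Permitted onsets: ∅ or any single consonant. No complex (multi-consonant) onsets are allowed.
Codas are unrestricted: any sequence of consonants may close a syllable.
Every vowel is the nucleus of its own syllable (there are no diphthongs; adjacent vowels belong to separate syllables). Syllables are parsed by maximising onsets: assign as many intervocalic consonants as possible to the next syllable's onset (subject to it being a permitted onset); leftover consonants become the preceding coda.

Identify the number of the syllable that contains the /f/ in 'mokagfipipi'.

3

Vowels present: o, a, i, i, i; each is a nucleus, giving 5 syllables.
V1 /o/ – V2 /a/: /k/ is a single consonant, so it becomes the next onset.
V2 /a/ – V3 /i/: /gf/ — longest licit onset from the right is /f/, leaving /g/ as coda.
V3 /i/ – V4 /i/: just /p/ — single C goes to the following onset.
V4 /i/ – V5 /i/: /p/ is a single consonant, so it becomes the next onset.
Putting it together: mo.kag.fi.pi.pi.
The /f/ is in the onset of syllable 3 (/fi/).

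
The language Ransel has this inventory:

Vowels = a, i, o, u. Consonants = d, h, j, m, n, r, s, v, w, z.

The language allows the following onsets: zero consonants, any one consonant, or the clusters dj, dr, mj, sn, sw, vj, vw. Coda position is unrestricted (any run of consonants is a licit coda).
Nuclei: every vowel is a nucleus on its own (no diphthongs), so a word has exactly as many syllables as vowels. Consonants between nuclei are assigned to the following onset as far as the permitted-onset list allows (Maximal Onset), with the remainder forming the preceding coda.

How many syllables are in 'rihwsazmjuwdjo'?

Vowels present: i, a, u, o; each is a nucleus, giving 4 syllables.

4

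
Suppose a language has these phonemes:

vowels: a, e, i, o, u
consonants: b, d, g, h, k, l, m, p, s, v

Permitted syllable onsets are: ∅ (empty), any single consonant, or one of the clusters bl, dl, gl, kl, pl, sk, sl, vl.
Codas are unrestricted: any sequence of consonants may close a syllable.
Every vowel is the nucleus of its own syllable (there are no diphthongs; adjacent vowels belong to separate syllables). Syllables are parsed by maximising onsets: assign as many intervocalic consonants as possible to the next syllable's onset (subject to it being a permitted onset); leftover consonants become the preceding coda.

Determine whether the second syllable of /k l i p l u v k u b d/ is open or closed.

closed

The vowels are i, u, u — 3 nuclei, so 3 syllables.
σ1/σ2 boundary: /pl/ is a licit onset in full, so it all attaches to the next syllable.
σ2/σ3 boundary: /vk/ — longest licit onset from the right is /k/, leaving /v/ as coda.
So the parse is kli.pluv.kubd.
Syllable 2 is /pluv/ with coda /v/, so it is closed.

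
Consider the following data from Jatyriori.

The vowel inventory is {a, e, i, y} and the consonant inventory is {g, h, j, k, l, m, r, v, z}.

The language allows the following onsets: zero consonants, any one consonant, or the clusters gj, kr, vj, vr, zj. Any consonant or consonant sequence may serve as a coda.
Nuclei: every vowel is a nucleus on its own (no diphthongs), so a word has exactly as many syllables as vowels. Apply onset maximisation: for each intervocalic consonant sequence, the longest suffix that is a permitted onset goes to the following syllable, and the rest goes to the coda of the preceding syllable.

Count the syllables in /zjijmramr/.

2

The vowels are i, a — 2 nuclei, so 2 syllables.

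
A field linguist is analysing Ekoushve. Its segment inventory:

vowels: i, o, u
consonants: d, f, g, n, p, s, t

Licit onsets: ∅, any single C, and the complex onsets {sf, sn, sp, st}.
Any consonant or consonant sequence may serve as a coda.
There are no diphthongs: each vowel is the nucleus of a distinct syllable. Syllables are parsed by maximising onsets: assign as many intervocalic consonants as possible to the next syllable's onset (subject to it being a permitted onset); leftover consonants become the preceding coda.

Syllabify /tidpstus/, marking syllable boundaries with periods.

The vowels are i, u — 2 nuclei, so 2 syllables.
V1 /i/ – V2 /u/: /dpst/ splits as /dp/ + /st/ (/st/ is the longest suffix that is a licit onset).

tidp.stus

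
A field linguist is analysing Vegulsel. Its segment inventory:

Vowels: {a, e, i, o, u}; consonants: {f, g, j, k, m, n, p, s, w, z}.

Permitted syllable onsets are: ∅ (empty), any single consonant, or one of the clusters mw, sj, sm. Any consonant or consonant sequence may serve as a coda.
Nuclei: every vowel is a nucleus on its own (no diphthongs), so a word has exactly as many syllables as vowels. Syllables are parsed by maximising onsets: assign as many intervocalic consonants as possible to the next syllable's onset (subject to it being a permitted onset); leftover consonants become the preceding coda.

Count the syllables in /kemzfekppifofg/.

4

Vowels present: e, e, i, o; each is a nucleus, giving 4 syllables.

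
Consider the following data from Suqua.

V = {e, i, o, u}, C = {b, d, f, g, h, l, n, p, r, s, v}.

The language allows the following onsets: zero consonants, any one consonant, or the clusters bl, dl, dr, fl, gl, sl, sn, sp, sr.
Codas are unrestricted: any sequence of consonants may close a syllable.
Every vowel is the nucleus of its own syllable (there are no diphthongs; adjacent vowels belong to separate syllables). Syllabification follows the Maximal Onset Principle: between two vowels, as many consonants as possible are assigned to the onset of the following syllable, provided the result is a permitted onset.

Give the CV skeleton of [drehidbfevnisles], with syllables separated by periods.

Nuclei (vowels): e, i, e, i, e → 5 syllables.
/e…i/ gap (V1→V2): /h/ is a single consonant, so it becomes the next onset.
/i…e/ gap (V2→V3): /dbf/ — longest licit onset from the right is /f/, leaving /db/ as coda.
/e…i/ gap (V3→V4): /vn/ splits as /v/ + /n/ (/n/ is the longest suffix that is a licit onset).
/i…e/ gap (V4→V5): /sl/ is a licit onset in full, so it all attaches to the next syllable.
Syllabification: dre.hidb.fev.ni.sles.
Mapping each syllable to C/V: /dre/ → CCV, /hidb/ → CVCC, /fev/ → CVC, /ni/ → CV, /sles/ → CCVC.

CCV.CVCC.CVC.CV.CCVC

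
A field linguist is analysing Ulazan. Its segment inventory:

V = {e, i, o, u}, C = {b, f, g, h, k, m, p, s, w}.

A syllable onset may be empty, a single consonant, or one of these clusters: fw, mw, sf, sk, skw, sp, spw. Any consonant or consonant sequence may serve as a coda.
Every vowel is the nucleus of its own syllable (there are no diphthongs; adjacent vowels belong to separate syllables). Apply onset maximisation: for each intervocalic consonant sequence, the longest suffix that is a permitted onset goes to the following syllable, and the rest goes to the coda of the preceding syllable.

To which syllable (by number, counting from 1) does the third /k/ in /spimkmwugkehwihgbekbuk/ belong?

5

Nuclei (vowels): i, u, e, i, e, u → 6 syllables.
Between /i/ (V1) and /u/ (V2): /mkmw/ — longest licit onset from the right is /mw/, leaving /mk/ as coda.
Between /u/ (V2) and /e/ (V3): /gk/ — longest licit onset from the right is /k/, leaving /g/ as coda.
Between /e/ (V3) and /i/ (V4): /hw/ — longest licit onset from the right is /w/, leaving /h/ as coda.
Between /i/ (V4) and /e/ (V5): /hgb/; trying suffixes from longest down, /b/ is the first permitted one, so coda /hg/ | onset /b/.
Between /e/ (V5) and /u/ (V6): cluster /kb/ — the longest permitted-onset suffix is /b/; onset = /b/, preceding coda = /k/.
Syllabification: spimk.mwug.keh.wihg.bek.buk.
The third /k/ is in the coda of syllable 5 (/bek/).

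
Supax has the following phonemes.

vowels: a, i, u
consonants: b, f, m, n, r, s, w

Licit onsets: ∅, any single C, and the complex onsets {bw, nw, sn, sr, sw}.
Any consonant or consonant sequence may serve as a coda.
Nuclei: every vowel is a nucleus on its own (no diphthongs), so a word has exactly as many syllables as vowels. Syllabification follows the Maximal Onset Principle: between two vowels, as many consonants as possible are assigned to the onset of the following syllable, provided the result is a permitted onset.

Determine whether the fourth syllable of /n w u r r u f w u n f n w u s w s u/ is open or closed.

Nuclei (vowels): u, u, u, u, u → 5 syllables.
σ1/σ2 boundary: /rr/ splits as /r/ + /r/ (/r/ is the longest suffix that is a licit onset).
σ2/σ3 boundary: /fw/ — longest licit onset from the right is /w/, leaving /f/ as coda.
σ3/σ4 boundary: /nfnw/ — longest licit onset from the right is /nw/, leaving /nf/ as coda.
σ4/σ5 boundary: /sws/ — longest licit onset from the right is /s/, leaving /sw/ as coda.
Result: nwur.ruf.wunf.nwusw.su.
Syllable 4 is /nwusw/ with coda /sw/, so it is closed.

closed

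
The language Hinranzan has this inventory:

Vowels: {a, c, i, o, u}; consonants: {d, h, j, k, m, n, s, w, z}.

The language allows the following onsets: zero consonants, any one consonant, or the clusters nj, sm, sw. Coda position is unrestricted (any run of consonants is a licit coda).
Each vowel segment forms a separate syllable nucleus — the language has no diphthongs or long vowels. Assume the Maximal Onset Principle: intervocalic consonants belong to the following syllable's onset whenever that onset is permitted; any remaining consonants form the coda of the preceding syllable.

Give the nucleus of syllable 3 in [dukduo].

o

Nuclei (vowels): u, u, o → 3 syllables.
The third nucleus (vowel 3 from the left) is /o/.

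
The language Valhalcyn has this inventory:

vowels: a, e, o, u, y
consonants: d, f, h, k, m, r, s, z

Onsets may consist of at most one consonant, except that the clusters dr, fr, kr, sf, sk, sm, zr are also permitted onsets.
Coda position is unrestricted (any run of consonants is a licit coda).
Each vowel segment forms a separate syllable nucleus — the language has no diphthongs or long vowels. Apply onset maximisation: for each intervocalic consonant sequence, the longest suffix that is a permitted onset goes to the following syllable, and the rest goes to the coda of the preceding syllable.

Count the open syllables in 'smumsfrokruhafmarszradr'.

2

Nuclei (vowels): u, o, u, a, a, a → 6 syllables.
/u…o/ gap (V1→V2): cluster /msfr/ — the longest permitted-onset suffix is /fr/; onset = /fr/, preceding coda = /ms/.
/o…u/ gap (V2→V3): cluster /kr/ — /kr/ is itself a permitted onset, so the whole cluster goes right; preceding coda = ∅.
/u…a/ gap (V3→V4): /h/ is a single consonant, so it becomes the next onset.
/a…a/ gap (V4→V5): /fm/; trying suffixes from longest down, /m/ is the first permitted one, so coda /f/ | onset /m/.
/a…a/ gap (V5→V6): /rszr/; trying suffixes from longest down, /zr/ is the first permitted one, so coda /rs/ | onset /zr/.
Syllabification: smums.fro.kru.haf.mars.zradr.
Classifying each syllable: /smums/ (closed), /fro/ (open), /kru/ (open), /haf/ (closed), /mars/ (closed), /zradr/ (closed).
Open syllables: 2.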